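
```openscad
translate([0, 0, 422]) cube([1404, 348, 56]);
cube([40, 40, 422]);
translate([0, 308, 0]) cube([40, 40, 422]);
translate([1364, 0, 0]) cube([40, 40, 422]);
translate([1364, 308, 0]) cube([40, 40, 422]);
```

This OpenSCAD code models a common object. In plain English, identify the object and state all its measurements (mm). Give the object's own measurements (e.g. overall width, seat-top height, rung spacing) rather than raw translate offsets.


A long wooden bench with a 1404 mm (x) × 348 mm (y) seat, 56 mm thick, its top surface 478 mm above the floor. Four 40 mm square legs at the seat corners, flush with the edges, run from z = 0 to the seat underside.


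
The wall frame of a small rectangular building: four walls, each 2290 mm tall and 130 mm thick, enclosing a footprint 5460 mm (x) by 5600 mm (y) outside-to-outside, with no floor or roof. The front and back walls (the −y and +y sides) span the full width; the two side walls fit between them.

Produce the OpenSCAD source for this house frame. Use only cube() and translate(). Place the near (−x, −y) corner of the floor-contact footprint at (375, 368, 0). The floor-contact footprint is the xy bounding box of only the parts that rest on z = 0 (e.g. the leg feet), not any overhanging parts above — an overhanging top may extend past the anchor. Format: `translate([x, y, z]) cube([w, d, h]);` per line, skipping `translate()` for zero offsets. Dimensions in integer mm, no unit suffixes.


translate([375, 368, 0]) cube([5460, 130, 2290]);
translate([375, 5838, 0]) cube([5460, 130, 2290]);
translate([375, 498, 0]) cube([130, 5340, 2290]);
translate([5705, 498, 0]) cube([130, 5340, 2290]);


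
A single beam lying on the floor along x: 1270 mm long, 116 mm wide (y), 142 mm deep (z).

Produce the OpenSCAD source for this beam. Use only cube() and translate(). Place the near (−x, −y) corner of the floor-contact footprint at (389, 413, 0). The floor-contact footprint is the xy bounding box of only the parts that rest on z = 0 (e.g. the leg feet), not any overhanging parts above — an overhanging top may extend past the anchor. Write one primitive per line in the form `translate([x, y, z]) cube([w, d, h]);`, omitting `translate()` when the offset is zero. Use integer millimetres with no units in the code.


translate([389, 413, 0]) cube([1270, 116, 142]);


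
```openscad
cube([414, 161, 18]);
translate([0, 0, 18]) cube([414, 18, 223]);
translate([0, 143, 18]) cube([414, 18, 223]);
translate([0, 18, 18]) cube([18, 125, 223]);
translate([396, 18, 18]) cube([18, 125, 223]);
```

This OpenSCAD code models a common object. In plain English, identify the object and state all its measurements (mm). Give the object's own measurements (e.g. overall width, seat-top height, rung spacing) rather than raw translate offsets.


An open-topped rectangular box: outside dimensions 414×161×241 mm, with a uniform wall and base thickness of 18 mm. The base is a full 414×161 slab on the floor; four walls sit on top of the base. The front and back walls (the −y and +y sides) span the full width; the two side walls fit between them.


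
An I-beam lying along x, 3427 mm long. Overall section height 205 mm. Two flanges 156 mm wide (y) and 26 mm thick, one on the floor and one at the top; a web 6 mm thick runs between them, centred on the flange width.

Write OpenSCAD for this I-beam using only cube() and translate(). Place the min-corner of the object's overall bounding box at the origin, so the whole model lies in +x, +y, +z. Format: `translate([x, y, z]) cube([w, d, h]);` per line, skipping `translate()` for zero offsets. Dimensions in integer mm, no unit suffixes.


cube([3427, 156, 26]);
translate([0, 75, 26]) cube([3427, 6, 153]);
translate([0, 0, 179]) cube([3427, 156, 26]);


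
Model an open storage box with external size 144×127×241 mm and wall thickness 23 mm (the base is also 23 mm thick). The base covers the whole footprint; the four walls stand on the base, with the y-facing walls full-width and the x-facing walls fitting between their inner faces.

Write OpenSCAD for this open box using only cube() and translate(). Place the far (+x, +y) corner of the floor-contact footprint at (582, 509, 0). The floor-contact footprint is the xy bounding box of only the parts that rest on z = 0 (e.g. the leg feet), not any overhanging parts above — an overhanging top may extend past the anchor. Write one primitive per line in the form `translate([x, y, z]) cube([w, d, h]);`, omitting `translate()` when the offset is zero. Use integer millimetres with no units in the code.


translate([438, 382, 0]) cube([144, 127, 23]);
translate([438, 382, 23]) cube([144, 23, 218]);
translate([438, 486, 23]) cube([144, 23, 218]);
translate([438, 405, 23]) cube([23, 81, 218]);
translate([559, 405, 23]) cube([23, 81, 218]);


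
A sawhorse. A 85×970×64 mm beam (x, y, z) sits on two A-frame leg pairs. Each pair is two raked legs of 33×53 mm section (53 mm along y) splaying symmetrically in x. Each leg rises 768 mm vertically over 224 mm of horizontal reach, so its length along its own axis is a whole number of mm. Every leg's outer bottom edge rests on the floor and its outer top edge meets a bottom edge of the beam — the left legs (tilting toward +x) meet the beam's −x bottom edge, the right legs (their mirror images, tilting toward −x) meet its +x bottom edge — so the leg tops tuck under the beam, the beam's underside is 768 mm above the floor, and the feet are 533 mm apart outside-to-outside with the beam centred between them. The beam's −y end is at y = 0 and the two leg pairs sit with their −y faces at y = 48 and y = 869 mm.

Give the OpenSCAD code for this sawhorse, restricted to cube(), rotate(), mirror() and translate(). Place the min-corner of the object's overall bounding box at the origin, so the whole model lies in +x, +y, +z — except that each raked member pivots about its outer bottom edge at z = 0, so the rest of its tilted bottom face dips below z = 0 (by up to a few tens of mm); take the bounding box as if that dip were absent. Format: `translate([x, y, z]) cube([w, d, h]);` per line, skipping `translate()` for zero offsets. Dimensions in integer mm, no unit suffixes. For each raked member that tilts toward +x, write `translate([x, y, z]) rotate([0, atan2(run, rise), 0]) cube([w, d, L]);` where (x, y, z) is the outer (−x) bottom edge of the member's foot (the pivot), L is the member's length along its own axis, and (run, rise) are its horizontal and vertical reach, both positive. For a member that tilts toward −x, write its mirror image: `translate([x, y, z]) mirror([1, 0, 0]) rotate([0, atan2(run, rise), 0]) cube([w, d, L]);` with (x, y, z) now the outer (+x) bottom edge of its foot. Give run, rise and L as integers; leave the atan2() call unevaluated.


translate([224, 0, 768]) cube([85, 970, 64]);
translate([0, 48, 0]) rotate([0, atan2(224, 768), 0]) cube([33, 53, 800]);
translate([533, 48, 0]) mirror([1, 0, 0]) rotate([0, atan2(224, 768), 0]) cube([33, 53, 800]);
translate([0, 869, 0]) rotate([0, atan2(224, 768), 0]) cube([33, 53, 800]);
translate([533, 869, 0]) mirror([1, 0, 0]) rotate([0, atan2(224, 768), 0]) cube([33, 53, 800]);


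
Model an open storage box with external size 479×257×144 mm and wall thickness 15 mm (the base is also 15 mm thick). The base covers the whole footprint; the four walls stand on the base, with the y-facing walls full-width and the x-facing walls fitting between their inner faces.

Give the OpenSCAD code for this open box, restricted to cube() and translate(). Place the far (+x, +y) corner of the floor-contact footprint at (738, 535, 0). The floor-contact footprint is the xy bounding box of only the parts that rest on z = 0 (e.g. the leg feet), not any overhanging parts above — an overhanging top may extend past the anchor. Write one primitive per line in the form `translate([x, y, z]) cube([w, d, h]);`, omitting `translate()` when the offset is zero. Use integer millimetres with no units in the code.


translate([259, 278, 0]) cube([479, 257, 15]);
translate([259, 278, 15]) cube([479, 15, 129]);
translate([259, 520, 15]) cube([479, 15, 129]);
translate([259, 293, 15]) cube([15, 227, 129]);
translate([723, 293, 15]) cube([15, 227, 129]);


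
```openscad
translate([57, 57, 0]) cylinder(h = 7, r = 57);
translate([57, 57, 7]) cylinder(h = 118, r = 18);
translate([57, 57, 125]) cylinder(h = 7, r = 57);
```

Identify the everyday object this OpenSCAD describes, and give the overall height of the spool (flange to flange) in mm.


A spool. The overall height is 132 mm.

Three coaxial cylinders, large–small–large — a spool. Two 7 mm flanges and a 118 mm core give 7 + 118 + 7 = 132 mm.


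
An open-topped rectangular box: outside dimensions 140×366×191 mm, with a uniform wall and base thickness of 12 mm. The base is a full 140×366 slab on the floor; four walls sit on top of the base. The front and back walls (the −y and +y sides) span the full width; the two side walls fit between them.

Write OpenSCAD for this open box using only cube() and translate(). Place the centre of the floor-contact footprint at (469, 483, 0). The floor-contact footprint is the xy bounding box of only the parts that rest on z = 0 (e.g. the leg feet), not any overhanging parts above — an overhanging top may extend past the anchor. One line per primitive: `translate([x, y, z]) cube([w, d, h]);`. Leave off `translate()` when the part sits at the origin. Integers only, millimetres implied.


translate([399, 300, 0]) cube([140, 366, 12]);
translate([399, 300, 12]) cube([140, 12, 179]);
translate([399, 654, 12]) cube([140, 12, 179]);
translate([399, 312, 12]) cube([12, 342, 179]);
translate([527, 312, 12]) cube([12, 342, 179]);


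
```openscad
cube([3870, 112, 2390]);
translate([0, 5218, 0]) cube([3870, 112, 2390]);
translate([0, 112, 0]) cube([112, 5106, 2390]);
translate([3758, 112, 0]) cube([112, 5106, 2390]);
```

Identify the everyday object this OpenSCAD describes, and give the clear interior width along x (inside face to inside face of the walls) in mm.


A house (or room) frame. The interior width is 3646 mm.

Four 2390 mm walls enclosing a rectangle with no floor or roof — a room or house frame. Outside width is 3870 mm and wall thickness is 112 mm, so the interior width is 3870 − 2 × 112 = 3646 mm.


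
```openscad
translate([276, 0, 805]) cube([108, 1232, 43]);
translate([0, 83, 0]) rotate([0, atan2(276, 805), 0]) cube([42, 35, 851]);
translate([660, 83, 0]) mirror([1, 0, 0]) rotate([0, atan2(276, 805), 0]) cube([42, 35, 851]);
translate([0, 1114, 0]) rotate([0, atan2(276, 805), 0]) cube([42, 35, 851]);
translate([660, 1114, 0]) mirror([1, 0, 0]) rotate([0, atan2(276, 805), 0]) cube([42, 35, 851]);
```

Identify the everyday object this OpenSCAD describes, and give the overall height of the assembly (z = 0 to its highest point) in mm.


A sawhorse. The overall height is 848 mm.

A beam across two mirrored pairs of raked legs — a sawhorse. The beam's underside is at z = 805 (matching the legs' vertical rise in atan2(276, 805)) and the beam is 43 mm tall, so its top is at 805 + 43 = 848 mm. The raked legs top out at the beam's underside, so that is the highest point.


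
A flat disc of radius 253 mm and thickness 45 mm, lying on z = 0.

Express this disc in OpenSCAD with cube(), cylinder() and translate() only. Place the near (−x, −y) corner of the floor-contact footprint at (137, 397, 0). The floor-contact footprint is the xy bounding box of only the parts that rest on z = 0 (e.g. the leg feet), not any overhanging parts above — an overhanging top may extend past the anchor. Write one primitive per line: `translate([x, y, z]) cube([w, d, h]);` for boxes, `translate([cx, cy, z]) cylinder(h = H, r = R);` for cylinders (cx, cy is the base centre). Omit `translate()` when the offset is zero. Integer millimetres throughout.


translate([390, 650, 0]) cylinder(h = 45, r = 253);


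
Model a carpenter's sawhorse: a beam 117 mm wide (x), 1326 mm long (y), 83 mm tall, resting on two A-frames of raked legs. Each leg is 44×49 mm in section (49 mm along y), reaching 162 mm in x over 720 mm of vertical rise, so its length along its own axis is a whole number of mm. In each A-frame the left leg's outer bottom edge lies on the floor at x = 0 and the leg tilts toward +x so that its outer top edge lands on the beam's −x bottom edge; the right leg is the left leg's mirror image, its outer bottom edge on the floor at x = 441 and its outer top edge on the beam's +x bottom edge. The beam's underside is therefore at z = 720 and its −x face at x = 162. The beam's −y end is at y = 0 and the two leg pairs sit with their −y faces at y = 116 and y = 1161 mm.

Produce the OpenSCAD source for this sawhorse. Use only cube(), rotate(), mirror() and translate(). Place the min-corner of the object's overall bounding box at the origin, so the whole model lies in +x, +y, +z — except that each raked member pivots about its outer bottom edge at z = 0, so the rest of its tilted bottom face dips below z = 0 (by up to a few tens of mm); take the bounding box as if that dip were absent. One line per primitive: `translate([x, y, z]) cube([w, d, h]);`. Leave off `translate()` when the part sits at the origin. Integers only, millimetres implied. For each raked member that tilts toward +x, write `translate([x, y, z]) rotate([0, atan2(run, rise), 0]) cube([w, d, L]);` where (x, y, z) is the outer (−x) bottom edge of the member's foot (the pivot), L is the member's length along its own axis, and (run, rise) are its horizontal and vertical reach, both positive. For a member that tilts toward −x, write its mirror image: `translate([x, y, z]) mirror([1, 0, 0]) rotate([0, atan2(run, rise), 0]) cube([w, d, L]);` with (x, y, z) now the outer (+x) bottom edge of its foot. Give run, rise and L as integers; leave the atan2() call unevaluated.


translate([162, 0, 720]) cube([117, 1326, 83]);
translate([0, 116, 0]) rotate([0, atan2(162, 720), 0]) cube([44, 49, 738]);
translate([441, 116, 0]) mirror([1, 0, 0]) rotate([0, atan2(162, 720), 0]) cube([44, 49, 738]);
translate([0, 1161, 0]) rotate([0, atan2(162, 720), 0]) cube([44, 49, 738]);
translate([441, 1161, 0]) mirror([1, 0, 0]) rotate([0, atan2(162, 720), 0]) cube([44, 49, 738]);


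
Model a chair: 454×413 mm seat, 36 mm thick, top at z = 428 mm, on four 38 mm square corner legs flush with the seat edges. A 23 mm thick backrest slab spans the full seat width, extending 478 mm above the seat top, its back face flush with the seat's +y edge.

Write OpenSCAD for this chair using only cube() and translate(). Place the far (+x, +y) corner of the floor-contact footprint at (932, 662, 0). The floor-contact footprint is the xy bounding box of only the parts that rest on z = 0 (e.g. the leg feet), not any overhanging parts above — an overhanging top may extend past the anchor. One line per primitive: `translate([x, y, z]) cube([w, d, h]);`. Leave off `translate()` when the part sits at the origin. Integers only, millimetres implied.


translate([478, 249, 392]) cube([454, 413, 36]);
translate([478, 249, 0]) cube([38, 38, 392]);
translate([894, 249, 0]) cube([38, 38, 392]);
translate([478, 624, 0]) cube([38, 38, 392]);
translate([894, 624, 0]) cube([38, 38, 392]);
translate([478, 639, 428]) cube([454, 23, 478]);


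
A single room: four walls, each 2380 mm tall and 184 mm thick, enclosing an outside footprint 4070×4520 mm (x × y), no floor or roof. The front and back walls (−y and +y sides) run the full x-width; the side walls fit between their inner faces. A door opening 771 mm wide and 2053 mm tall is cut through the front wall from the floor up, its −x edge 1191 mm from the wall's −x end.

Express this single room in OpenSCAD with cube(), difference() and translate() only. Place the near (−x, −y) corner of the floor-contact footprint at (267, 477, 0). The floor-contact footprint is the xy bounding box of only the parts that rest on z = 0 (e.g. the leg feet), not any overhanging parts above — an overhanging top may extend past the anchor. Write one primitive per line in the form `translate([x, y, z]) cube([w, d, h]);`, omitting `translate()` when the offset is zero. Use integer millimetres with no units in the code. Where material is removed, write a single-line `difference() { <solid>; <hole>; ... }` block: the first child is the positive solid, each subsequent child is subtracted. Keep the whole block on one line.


difference() { translate([267, 477, 0]) cube([4070, 184, 2380]); translate([1458, 477, 0]) cube([771, 184, 2053]); }
translate([267, 4813, 0]) cube([4070, 184, 2380]);
translate([267, 661, 0]) cube([184, 4152, 2380]);
translate([4153, 661, 0]) cube([184, 4152, 2380]);


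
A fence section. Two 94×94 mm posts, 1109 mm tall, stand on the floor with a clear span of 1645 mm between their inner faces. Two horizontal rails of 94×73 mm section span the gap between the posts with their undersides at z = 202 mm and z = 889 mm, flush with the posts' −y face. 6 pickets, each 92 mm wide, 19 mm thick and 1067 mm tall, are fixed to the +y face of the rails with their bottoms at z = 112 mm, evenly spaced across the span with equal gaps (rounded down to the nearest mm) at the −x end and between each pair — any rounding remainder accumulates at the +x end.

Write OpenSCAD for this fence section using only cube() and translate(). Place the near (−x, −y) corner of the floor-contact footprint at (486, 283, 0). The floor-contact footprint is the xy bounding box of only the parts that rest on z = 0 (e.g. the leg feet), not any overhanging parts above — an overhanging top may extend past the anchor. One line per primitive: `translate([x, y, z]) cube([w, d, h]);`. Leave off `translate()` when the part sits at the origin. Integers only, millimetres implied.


translate([486, 283, 0]) cube([94, 94, 1109]);
translate([2225, 283, 0]) cube([94, 94, 1109]);
translate([580, 283, 202]) cube([1645, 94, 73]);
translate([580, 283, 889]) cube([1645, 94, 73]);
translate([736, 377, 112]) cube([92, 19, 1067]);
translate([984, 377, 112]) cube([92, 19, 1067]);
translate([1232, 377, 112]) cube([92, 19, 1067]);
translate([1480, 377, 112]) cube([92, 19, 1067]);
translate([1728, 377, 112]) cube([92, 19, 1067]);
translate([1976, 377, 112]) cube([92, 19, 1067]);


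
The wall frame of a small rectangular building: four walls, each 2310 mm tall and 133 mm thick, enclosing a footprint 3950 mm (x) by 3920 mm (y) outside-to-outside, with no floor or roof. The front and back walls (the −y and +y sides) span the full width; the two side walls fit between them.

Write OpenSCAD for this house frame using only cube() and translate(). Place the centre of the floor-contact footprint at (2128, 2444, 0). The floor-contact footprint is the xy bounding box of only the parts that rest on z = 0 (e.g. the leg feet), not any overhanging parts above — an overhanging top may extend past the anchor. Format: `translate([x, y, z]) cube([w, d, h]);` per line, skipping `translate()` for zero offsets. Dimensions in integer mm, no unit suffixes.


translate([153, 484, 0]) cube([3950, 133, 2310]);
translate([153, 4271, 0]) cube([3950, 133, 2310]);
translate([153, 617, 0]) cube([133, 3654, 2310]);
translate([3970, 617, 0]) cube([133, 3654, 2310]);


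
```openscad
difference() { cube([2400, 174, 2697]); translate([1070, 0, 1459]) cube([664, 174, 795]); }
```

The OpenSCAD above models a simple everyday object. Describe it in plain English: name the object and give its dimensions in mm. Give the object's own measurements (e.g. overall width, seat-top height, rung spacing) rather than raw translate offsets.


A wall 2400 mm long (x), 174 mm thick (y), 2697 mm tall, with a rectangular window opening cut through it. The opening is 664 mm wide and 795 mm tall; its sill is at z = 1459 mm and its near (−x) edge is 1070 mm from the wall's −x end. The opening passes through the full wall thickness.


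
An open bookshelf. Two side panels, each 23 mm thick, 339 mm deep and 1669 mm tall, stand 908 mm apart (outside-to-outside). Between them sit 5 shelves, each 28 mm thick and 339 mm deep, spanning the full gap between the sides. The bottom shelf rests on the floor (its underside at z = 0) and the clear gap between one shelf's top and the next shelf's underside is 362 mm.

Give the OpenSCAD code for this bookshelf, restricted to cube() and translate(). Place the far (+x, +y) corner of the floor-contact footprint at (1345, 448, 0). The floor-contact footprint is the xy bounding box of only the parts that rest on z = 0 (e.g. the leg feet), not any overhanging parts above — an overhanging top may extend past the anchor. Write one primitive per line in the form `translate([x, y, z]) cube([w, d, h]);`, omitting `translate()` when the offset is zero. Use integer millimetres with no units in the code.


translate([437, 109, 0]) cube([23, 339, 1669]);
translate([1322, 109, 0]) cube([23, 339, 1669]);
translate([460, 109, 0]) cube([862, 339, 28]);
translate([460, 109, 390]) cube([862, 339, 28]);
translate([460, 109, 780]) cube([862, 339, 28]);
translate([460, 109, 1170]) cube([862, 339, 28]);
translate([460, 109, 1560]) cube([862, 339, 28]);


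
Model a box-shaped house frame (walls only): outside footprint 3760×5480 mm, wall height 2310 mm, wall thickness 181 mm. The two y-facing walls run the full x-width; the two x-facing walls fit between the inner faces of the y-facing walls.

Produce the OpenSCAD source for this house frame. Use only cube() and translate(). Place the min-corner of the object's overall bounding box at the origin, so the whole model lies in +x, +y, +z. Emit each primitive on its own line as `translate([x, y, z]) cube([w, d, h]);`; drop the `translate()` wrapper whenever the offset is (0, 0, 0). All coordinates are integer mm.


cube([3760, 181, 2310]);
translate([0, 5299, 0]) cube([3760, 181, 2310]);
translate([0, 181, 0]) cube([181, 5118, 2310]);
translate([3579, 181, 0]) cube([181, 5118, 2310]);


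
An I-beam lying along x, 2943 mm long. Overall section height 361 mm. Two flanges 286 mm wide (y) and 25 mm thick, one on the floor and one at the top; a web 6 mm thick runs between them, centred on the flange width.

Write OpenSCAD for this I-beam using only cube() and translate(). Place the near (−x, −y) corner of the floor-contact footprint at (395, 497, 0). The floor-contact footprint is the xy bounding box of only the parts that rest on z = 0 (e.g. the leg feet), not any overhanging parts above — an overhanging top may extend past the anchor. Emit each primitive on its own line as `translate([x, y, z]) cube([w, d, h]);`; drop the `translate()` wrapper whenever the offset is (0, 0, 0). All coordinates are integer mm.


translate([395, 497, 0]) cube([2943, 286, 25]);
translate([395, 637, 25]) cube([2943, 6, 311]);
translate([395, 497, 336]) cube([2943, 286, 25]);


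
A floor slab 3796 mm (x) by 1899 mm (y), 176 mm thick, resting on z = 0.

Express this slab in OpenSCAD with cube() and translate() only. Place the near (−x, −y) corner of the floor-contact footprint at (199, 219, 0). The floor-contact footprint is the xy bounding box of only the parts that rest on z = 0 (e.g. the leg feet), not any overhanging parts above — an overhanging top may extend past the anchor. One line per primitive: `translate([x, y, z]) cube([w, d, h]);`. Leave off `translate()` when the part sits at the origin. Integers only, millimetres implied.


translate([199, 219, 0]) cube([3796, 1899, 176]);


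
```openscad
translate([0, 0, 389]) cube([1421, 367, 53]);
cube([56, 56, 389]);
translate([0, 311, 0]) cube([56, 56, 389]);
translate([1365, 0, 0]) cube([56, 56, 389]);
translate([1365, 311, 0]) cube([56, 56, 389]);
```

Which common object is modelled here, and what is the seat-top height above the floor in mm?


A bench. The seat-top height is 442 mm.

A long slab on four corner posts — a bench. The slab sits at z = 389 with thickness 53, so the top is 389 + 53 = 442 mm.


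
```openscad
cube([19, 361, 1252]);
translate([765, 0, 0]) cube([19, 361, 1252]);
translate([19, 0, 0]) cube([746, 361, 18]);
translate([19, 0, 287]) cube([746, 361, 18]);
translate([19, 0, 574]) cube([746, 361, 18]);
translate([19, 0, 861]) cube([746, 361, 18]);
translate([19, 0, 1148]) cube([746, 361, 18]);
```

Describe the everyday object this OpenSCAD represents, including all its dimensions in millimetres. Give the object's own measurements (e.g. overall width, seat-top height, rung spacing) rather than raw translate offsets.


An open bookshelf. Two side panels, each 19 mm thick, 361 mm deep and 1252 mm tall, stand 784 mm apart (outside-to-outside). Between them sit 5 shelves, each 18 mm thick and 361 mm deep, spanning the full gap between the sides. The bottom shelf rests on the floor (its underside at z = 0) and the clear gap between one shelf's top and the next shelf's underside is 269 mm.


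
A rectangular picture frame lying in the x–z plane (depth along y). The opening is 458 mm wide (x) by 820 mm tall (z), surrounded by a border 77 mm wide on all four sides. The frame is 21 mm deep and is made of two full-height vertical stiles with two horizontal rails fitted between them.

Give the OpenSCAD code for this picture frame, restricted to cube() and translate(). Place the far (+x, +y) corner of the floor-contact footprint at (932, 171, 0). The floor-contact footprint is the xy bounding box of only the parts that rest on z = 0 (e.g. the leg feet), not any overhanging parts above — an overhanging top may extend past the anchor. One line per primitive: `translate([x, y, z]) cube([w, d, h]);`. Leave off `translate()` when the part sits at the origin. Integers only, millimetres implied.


translate([320, 150, 0]) cube([77, 21, 974]);
translate([855, 150, 0]) cube([77, 21, 974]);
translate([397, 150, 0]) cube([458, 21, 77]);
translate([397, 150, 897]) cube([458, 21, 77]);


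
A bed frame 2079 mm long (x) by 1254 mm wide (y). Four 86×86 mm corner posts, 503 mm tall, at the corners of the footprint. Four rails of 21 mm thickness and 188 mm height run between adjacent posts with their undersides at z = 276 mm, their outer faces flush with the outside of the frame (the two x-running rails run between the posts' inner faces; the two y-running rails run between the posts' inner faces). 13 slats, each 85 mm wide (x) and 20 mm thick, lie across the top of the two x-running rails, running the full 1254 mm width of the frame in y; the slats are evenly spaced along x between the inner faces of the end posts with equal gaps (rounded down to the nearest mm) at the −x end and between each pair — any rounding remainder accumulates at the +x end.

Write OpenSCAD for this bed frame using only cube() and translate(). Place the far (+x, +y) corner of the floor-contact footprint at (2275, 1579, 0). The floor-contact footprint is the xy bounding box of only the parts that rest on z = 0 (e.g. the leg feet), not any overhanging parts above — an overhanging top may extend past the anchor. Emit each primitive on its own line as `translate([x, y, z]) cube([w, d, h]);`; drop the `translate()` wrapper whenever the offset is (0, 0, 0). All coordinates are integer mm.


translate([196, 325, 0]) cube([86, 86, 503]);
translate([196, 1493, 0]) cube([86, 86, 503]);
translate([2189, 325, 0]) cube([86, 86, 503]);
translate([2189, 1493, 0]) cube([86, 86, 503]);
translate([282, 325, 276]) cube([1907, 21, 188]);
translate([282, 1558, 276]) cube([1907, 21, 188]);
translate([196, 411, 276]) cube([21, 1082, 188]);
translate([2254, 411, 276]) cube([21, 1082, 188]);
translate([339, 325, 464]) cube([85, 1254, 20]);
translate([481, 325, 464]) cube([85, 1254, 20]);
translate([623, 325, 464]) cube([85, 1254, 20]);
translate([765, 325, 464]) cube([85, 1254, 20]);
translate([907, 325, 464]) cube([85, 1254, 20]);
translate([1049, 325, 464]) cube([85, 1254, 20]);
translate([1191, 325, 464]) cube([85, 1254, 20]);
translate([1333, 325, 464]) cube([85, 1254, 20]);
translate([1475, 325, 464]) cube([85, 1254, 20]);
translate([1617, 325, 464]) cube([85, 1254, 20]);
translate([1759, 325, 464]) cube([85, 1254, 20]);
translate([1901, 325, 464]) cube([85, 1254, 20]);
translate([2043, 325, 464]) cube([85, 1254, 20]);


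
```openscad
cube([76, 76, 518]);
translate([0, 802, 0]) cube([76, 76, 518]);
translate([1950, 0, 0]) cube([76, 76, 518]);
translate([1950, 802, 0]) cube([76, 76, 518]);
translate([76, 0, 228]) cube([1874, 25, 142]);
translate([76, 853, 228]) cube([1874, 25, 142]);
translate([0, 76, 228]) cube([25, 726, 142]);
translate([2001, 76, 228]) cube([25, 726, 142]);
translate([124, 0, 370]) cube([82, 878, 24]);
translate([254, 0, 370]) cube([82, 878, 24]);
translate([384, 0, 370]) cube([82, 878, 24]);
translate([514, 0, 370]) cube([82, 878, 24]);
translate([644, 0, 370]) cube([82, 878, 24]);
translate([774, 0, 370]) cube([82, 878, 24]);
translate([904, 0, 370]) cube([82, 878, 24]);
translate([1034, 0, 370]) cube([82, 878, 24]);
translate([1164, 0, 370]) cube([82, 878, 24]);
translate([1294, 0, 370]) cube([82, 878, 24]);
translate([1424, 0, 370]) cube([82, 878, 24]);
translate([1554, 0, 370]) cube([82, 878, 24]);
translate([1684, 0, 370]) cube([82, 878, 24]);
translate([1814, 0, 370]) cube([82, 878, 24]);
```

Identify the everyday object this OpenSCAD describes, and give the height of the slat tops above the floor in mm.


A bed frame. The slat-top height is 394 mm.

Four posts, four rails, and a row of slats — a bed frame. Slats sit on the rails at z = 228 + 142 = 370; with slat thickness 24, the top is 394 mm.


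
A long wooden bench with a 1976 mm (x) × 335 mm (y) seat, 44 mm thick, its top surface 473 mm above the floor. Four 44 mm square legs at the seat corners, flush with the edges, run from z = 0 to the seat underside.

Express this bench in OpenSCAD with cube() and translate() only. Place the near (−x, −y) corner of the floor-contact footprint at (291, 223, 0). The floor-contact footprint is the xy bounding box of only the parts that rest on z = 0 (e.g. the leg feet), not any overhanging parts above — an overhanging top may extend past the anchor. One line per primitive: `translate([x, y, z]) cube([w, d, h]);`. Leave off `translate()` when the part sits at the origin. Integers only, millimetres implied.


translate([291, 223, 429]) cube([1976, 335, 44]);
translate([291, 223, 0]) cube([44, 44, 429]);
translate([291, 514, 0]) cube([44, 44, 429]);
translate([2223, 223, 0]) cube([44, 44, 429]);
translate([2223, 514, 0]) cube([44, 44, 429]);


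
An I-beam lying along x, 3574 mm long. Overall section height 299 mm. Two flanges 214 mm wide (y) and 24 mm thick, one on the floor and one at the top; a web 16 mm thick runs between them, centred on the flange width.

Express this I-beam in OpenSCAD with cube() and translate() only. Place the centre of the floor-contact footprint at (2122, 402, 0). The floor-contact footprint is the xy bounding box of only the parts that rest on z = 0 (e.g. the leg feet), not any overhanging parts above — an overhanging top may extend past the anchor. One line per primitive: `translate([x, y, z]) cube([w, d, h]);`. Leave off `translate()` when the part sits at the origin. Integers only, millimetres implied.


translate([335, 295, 0]) cube([3574, 214, 24]);
translate([335, 394, 24]) cube([3574, 16, 251]);
translate([335, 295, 275]) cube([3574, 214, 24]);


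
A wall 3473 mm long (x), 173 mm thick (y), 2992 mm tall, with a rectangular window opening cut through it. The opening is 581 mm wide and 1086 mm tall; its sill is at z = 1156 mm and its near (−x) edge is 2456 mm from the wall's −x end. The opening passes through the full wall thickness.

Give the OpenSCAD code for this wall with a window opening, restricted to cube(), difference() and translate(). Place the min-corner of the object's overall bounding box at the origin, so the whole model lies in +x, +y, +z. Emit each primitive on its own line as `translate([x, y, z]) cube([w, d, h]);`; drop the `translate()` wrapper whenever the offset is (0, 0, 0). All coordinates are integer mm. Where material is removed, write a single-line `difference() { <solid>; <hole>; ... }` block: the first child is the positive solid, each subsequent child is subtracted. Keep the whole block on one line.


difference() { cube([3473, 173, 2992]); translate([2456, 0, 1156]) cube([581, 173, 1086]); }


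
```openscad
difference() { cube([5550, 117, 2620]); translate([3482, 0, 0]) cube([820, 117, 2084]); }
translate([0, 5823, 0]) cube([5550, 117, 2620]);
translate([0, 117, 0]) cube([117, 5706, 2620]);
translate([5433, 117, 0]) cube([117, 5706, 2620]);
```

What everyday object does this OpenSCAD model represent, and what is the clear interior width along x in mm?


A single room. The interior width is 5316 mm.

Four walls enclosing a rectangle with a door in the front wall — a room. Outside width 5550 minus two 117 mm walls gives 5316 mm.


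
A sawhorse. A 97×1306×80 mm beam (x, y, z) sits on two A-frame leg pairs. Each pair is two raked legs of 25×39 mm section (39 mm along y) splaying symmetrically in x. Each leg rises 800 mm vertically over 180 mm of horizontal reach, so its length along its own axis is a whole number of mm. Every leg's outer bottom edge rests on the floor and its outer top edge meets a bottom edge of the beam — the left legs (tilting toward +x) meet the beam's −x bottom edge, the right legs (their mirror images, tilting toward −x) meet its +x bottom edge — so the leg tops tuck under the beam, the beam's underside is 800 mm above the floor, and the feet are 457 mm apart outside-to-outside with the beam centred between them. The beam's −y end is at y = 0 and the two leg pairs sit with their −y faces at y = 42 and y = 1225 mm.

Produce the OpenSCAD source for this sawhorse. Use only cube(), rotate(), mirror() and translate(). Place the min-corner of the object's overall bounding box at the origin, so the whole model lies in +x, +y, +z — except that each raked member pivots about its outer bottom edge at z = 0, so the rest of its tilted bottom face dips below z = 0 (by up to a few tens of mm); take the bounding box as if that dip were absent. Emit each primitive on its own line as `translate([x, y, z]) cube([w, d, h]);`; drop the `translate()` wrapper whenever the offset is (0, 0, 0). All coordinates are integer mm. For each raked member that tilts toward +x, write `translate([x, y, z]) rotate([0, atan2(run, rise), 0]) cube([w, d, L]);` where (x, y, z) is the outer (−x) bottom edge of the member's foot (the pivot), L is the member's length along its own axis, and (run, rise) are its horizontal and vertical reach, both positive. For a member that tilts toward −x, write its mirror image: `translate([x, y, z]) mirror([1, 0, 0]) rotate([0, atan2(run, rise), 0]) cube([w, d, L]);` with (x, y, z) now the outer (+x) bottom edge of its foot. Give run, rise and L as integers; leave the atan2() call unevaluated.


// leg length = √(180² + 800²) = 820
// right-leg outer foot x = 2·180 + 97 = 457
// beam min-corner = (180, 0, 800)
translate([180, 0, 800]) cube([97, 1306, 80]);
translate([0, 42, 0]) rotate([0, atan2(180, 800), 0]) cube([25, 39, 820]);
translate([457, 42, 0]) mirror([1, 0, 0]) rotate([0, atan2(180, 800), 0]) cube([25, 39, 820]);
translate([0, 1225, 0]) rotate([0, atan2(180, 800), 0]) cube([25, 39, 820]);
translate([457, 1225, 0]) mirror([1, 0, 0]) rotate([0, atan2(180, 800), 0]) cube([25, 39, 820]);


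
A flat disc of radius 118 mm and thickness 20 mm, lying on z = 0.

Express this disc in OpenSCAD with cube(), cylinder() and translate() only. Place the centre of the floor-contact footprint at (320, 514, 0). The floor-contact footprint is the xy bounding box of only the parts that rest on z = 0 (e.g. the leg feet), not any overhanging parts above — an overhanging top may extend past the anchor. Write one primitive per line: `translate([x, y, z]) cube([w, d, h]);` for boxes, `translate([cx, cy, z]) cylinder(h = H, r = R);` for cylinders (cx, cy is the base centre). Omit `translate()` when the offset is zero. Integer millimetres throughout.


translate([320, 514, 0]) cylinder(h = 20, r = 118);


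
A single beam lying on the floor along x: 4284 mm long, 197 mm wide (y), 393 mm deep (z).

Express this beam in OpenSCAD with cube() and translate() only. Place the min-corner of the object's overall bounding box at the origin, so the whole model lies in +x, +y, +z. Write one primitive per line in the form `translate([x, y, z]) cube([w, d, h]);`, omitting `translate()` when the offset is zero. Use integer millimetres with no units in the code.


cube([4284, 197, 393]);


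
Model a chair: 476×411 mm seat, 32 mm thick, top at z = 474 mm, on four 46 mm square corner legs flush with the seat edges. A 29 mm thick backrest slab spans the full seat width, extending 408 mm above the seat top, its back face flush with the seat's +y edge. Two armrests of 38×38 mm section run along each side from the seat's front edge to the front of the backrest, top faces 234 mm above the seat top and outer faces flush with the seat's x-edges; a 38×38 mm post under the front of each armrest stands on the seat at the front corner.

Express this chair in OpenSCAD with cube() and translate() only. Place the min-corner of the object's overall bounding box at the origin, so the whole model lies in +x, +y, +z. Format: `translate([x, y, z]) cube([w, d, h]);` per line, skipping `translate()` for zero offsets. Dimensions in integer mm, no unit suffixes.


// leg_h = 474 - 32 = 442
// arm post h = 234 - 38 = 196
translate([0, 0, 442]) cube([476, 411, 32]);
cube([46, 46, 442]);
translate([430, 0, 0]) cube([46, 46, 442]);
translate([0, 365, 0]) cube([46, 46, 442]);
translate([430, 365, 0]) cube([46, 46, 442]);
translate([0, 382, 474]) cube([476, 29, 408]);
translate([0, 0, 670]) cube([38, 382, 38]);
translate([438, 0, 670]) cube([38, 382, 38]);
translate([0, 0, 474]) cube([38, 38, 196]);
translate([438, 0, 474]) cube([38, 38, 196]);


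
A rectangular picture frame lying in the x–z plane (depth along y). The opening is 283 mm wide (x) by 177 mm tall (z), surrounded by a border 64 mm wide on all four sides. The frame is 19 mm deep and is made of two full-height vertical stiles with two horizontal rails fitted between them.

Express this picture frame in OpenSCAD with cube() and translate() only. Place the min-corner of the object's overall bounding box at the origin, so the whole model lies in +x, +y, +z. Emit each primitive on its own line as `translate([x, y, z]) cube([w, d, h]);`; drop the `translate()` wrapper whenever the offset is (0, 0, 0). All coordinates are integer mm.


cube([64, 19, 305]);
translate([347, 0, 0]) cube([64, 19, 305]);
translate([64, 0, 0]) cube([283, 19, 64]);
translate([64, 0, 241]) cube([283, 19, 64]);


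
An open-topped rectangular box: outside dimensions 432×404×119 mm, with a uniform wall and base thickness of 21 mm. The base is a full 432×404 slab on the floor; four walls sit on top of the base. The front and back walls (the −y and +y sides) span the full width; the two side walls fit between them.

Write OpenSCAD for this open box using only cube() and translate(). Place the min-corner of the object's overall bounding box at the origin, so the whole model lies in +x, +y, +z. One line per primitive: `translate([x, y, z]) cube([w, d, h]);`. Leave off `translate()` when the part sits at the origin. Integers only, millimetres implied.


cube([432, 404, 21]);
translate([0, 0, 21]) cube([432, 21, 98]);
translate([0, 383, 21]) cube([432, 21, 98]);
translate([0, 21, 21]) cube([21, 362, 98]);
translate([411, 21, 21]) cube([21, 362, 98]);


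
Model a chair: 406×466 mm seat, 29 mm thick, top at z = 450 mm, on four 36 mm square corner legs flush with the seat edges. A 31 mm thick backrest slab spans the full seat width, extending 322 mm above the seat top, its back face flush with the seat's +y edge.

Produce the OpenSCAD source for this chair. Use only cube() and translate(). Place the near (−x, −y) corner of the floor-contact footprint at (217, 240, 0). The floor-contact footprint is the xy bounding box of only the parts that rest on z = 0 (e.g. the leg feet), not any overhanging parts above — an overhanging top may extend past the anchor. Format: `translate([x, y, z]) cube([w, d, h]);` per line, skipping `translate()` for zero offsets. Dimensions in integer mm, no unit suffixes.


translate([217, 240, 421]) cube([406, 466, 29]);
translate([217, 240, 0]) cube([36, 36, 421]);
translate([587, 240, 0]) cube([36, 36, 421]);
translate([217, 670, 0]) cube([36, 36, 421]);
translate([587, 670, 0]) cube([36, 36, 421]);
translate([217, 675, 450]) cube([406, 31, 322]);
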